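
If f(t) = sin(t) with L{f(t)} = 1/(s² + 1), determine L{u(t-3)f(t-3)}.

Time shift theorem: L{u(t-a)f(t-a)} = e^(-as)F(s). Here a=3, F(s) = 1/(s² + 1), so L{u(t-3)f(t-3)} = e^(-3s)·1/(s² + 1)

Final answer: e^(-3s)·1/(s² + 1)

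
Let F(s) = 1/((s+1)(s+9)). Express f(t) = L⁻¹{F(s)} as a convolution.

1/((s+1)(s+9)) = (1/(s+1))·(1/(s+9)) = L{e^(-t)}·L{e^(-9t)}. So f(t) = e^(-t)*e^(-9t) = ∫₀ᵗ e^(-τ)·e^(-9(t-τ)) dτ

Final answer: ∫₀ᵗ e^(-τ)·e^(-9(t-τ)) dτ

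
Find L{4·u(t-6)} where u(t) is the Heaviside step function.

L{u(t-a)} = e^(-as)/s. Here a=6, so L{u(t-6)} = e^(-6s)/s, and L{4·u(t-6)} = 4·e^(-6s)/s

Final answer: 4·e^(-6s)/s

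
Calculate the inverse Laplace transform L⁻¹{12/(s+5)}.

L⁻¹{1/(s-a)} = e^(at), so L⁻¹{1/(s+5)} = e^(-5t), and L⁻¹{12/(s+5)} = 12·e^(-5t)

Final answer: 12·e^(-5t)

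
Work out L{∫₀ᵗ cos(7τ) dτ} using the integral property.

L{∫₀ᵗ f(τ)dτ} = F(s)/s with F(s) = s/(s² + 49), so the result is (s/(s² + 49))/s = 1/(s² + 49)

Final answer: 1/(s² + 49)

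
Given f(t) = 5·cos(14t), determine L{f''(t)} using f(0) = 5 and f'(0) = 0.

F(s) = 5s/(s² + 196). L{f''(t)} = s²F(s) - sf(0) - f'(0) = 5s³/(s² + 196) - 5s = (5s³ - 5s(s² + 196))/(s² + 196) = -980s/(s² + 196)

Final answer: -980s/(s² + 196)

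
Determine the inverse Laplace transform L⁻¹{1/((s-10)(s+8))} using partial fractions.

Decompose: A/(s-10) + B/(s+8). A = 1/18, B = -1/18. f(t) = (e^(10t) - e^(-8t))/18

Final answer: (e^(10t) - e^(-8t))/18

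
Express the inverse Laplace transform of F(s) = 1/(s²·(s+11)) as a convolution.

1/(s²·(s+11)) = (1/s^2)·(1/(s+11)) = L{t}·L{e^(-11t)}. So f(t) = t*e^(-11t) = ∫₀ᵗ τ·e^(-11(t-τ)) dτ

Final answer: ∫₀ᵗ τ·e^(-11(t-τ)) dτ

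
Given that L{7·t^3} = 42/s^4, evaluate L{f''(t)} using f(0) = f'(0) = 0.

L{f''(t)} = s²F(s) - sf(0) - f'(0) = s²·42/s^4 - 0 - 0 = 42/s^2

Final answer: 42/s^2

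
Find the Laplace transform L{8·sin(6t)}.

L{sin(ωt)} = ω/(s² + ω²), so L{sin(6t)} = 6/(s² + 36). Then L{8·sin(6t)} = 8·6/(s² + 36) = 48/(s² + 36)

Final answer: 48/(s² + 36)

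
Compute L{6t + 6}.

L{6t + 6} = 6·L{t} + 6·L{1} = 6/s² + 6/s

Final answer: 6/s² + 6/s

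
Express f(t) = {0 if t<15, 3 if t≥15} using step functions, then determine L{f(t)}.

f(t) = 3·u(t-15). L{u(t-15)} = e^(-15s)/s, so L{f(t)} = 3·e^(-15s)/s

Final answer: 3·e^(-15s)/s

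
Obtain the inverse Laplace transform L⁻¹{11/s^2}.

L⁻¹{n!/s^(n+1)} = t^n with n=1. So L⁻¹{1/s^2} = t, and L⁻¹{11/s^2} = (11/1)·t = 11·t

Final answer: 11·t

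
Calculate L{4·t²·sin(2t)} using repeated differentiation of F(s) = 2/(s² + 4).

F(s) = 2/(s² + 4). F'(s) = -4s/(s² + 4)². F''(s) = -4(4 - 3s²)/(s² + 4)³ = (12s² - 16)/(s² + 4)³. So L{t²·sin(2t)} = (-1)² F''(s) = (12s² - 16)/(s² + 4)³. Then L{4·t²·sin(2t)} = 4·(12s² - 16)/(s² + 4)³ = (48s² - 64)/(s² + 4)³

Final answer: (48s² - 64)/(s² + 4)³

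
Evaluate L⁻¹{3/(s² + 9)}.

This is the form c·a/(s² + a²) with a = 3. L⁻¹ = sin(3t)

Final answer: sin(3t)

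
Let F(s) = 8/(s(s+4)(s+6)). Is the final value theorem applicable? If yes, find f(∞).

Poles of sF(s) = 8/((s+4)(s+6)) are at s = -4 and s = -6, both in the left half-plane. Theorem applies. f(∞) = lim_{s→0} sF(s) = 8/(4·6) = 1/3

Final answer: 1/3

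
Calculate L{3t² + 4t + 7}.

L{3t² + 4t + 7} = 3·2/s³ + 4/s² + 7/s = 6/s³ + 4/s² + 7/s

Final answer: 6/s³ + 4/s² + 7/s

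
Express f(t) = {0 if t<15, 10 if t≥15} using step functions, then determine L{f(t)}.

f(t) = 10·u(t-15). L{u(t-15)} = e^(-15s)/s, so L{f(t)} = 10·e^(-15s)/s

Final answer: 10·e^(-15s)/s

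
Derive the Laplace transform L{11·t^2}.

L{t^n} = n!/s^(n+1), so L{t^2} = 2/s^3. Then L{11·t^2} = 11·2/s^3 = 22/s^3

Final answer: 22/s^3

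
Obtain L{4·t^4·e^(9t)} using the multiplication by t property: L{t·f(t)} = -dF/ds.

Using L{t^n·e^(at)} = n!/(s-a)^(n+1), L{t^4·e^(9t)} = 24/(s-9)^5, so L{4·t^4·e^(9t)} = 4·24/(s-9)^5 = 96/(s-9)^5

Final answer: 96/(s-9)^5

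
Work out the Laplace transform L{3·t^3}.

L{t^n} = n!/s^(n+1), so L{t^3} = 6/s^4. Then L{3·t^3} = 3·6/s^4 = 18/s^4

Final answer: 18/s^4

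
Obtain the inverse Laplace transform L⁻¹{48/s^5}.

L⁻¹{n!/s^(n+1)} = t^n with n=4. So L⁻¹{24/s^5} = t^4, and L⁻¹{48/s^5} = (48/24)·t^4 = 2·t^4

Final answer: 2·t^4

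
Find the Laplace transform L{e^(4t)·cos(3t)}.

L{e^(at)·cos(ωt)} = (s-a)/((s-a)² + ω²), so L{e^(4t)·cos(3t)} = (s-4)/((s-4)² + 9)

Final answer: (s-4)/((s-4)² + 9)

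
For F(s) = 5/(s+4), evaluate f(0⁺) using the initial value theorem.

f(0⁺) = lim_{s→∞} s·5/(s+4) = lim_{s→∞} 5s/(s+4) = 5

Final answer: 5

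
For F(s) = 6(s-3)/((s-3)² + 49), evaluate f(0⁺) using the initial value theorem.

f(0⁺) = lim_{s→∞} sF(s) = lim_{s→∞} 6s(s-3)/((s-3)² + 49) = 6

Final answer: 6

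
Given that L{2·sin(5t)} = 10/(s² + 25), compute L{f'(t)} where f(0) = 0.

L{f'(t)} = s·F(s) - f(0) = s·10/(s² + 25) - 0 = 10s/(s² + 25)

Final answer: 10s/(s² + 25)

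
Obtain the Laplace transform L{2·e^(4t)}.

L{e^(at)} = 1/(s-a), so L{e^(4t)} = 1/(s-4). Then L{2·e^(4t)} = 2/(s-4)

Final answer: 2/(s-4)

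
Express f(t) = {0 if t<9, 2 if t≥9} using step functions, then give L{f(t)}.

f(t) = 2·u(t-9). L{u(t-9)} = e^(-9s)/s, so L{f(t)} = 2·e^(-9s)/s

Final answer: 2·e^(-9s)/s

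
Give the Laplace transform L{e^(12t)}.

L{e^(at)} = 1/(s-a), so L{e^(12t)} = 1/(s-12)

Final answer: 1/(s-12)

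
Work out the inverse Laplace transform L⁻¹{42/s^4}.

L⁻¹{n!/s^(n+1)} = t^n with n=3. So L⁻¹{6/s^4} = t^3, and L⁻¹{42/s^4} = (42/6)·t^3 = 7·t^3

Final answer: 7·t^3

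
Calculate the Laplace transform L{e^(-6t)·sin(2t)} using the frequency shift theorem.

Frequency shift: L{e^(at)f(t)} = F(s-a). L{e^(-6t)·sin(2t)} = 2/((s+6)² + 4)

Final answer: 2/((s+6)² + 4)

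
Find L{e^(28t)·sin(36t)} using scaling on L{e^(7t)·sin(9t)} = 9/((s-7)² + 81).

Scaling with a=4: L{e^(28t)·sin(36t)} = (1/4) · 9/((s/4-7)² + 81). Simplifying: 36/((s-28)² + 1296)

Final answer: 36/((s-28)² + 1296)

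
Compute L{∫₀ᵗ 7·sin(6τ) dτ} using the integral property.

L{∫₀ᵗ f(τ)dτ} = F(s)/s with F(s) = 42/(s² + 36), so the result is (42/(s² + 36))/s = 42/(s(s² + 36))

Final answer: 42/(s(s² + 36))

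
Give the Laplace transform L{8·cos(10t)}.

L{cos(ωt)} = s/(s² + ω²), so L{cos(10t)} = s/(s² + 100). Then L{8·cos(10t)} = 8·s/(s² + 100) = 8s/(s² + 100)

Final answer: 8s/(s² + 100)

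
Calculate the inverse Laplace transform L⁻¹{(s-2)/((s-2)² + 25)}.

Using frequency shift, L⁻¹{(s-2)/((s-2)² + 25)} = e^(2t)·cos(5t)

Final answer: e^(2t)·cos(5t)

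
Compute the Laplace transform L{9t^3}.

L{9t^3} = 9 · L{t^3} = 9 · 6/s^4 = 54/s^4

Final answer: 54/s^4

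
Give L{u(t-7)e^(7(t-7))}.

u(t-a)f(t-a) with f(t)=e^(7t). L{e^(7t)} = 1/(s-7). By time shift: e^(-7s)/(s-7)

Final answer: e^(-7s)/(s-7)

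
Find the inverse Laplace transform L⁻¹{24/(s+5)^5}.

L⁻¹{n!/(s-a)^(n+1)} = t^n·e^(at), so L⁻¹{24/(s+5)^5} = t^4·e^(-5t)

Final answer: t^4·e^(-5t)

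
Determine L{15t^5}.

L{t^n} = n!/s^(n+1). So L{15t^5} = 15·5!/s^6 = 1800/s^6

Final answer: 1800/s^6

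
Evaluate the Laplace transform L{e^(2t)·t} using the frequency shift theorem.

L{e^(at)·t^n} = n!/(s-a)^(n+1), so L{e^(2t)·t} = 1/(s-2)^2

Final answer: 1/(s-2)^2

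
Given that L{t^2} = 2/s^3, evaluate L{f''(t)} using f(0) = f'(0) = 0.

L{f''(t)} = s²F(s) - sf(0) - f'(0) = s²·2/s^3 - 0 - 0 = 2/s

Final answer: 2/s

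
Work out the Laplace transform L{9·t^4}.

L{t^n} = n!/s^(n+1), so L{t^4} = 24/s^5. Then L{9·t^4} = 9·24/s^5 = 216/s^5

Final answer: 216/s^5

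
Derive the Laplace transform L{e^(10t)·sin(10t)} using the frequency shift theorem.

Frequency shift: L{e^(at)f(t)} = F(s-a). L{e^(10t)·sin(10t)} = 10/((s-10)² + 100)

Final answer: 10/((s-10)² + 100)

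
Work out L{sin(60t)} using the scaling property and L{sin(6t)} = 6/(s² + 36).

Using L{f(at)} = (1/a)F(s/a) with a=10: L{sin(60t)} = (1/10) · 6/((s/10)² + 36) = (1/10) · 6·100/(s² + 3600) = 60/(s² + 3600)

Final answer: 60/(s² + 3600)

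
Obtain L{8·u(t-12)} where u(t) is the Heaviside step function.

L{u(t-a)} = e^(-as)/s. Here a=12, so L{u(t-12)} = e^(-12s)/s, and L{8·u(t-12)} = 8·e^(-12s)/s

Final answer: 8·e^(-12s)/s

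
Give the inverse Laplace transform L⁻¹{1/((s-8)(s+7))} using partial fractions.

Decompose: A/(s-8) + B/(s+7). A = 1/15, B = -1/15. f(t) = (e^(8t) - e^(-7t))/15

Final answer: (e^(8t) - e^(-7t))/15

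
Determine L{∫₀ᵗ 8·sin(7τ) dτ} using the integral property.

L{∫₀ᵗ f(τ)dτ} = F(s)/s with F(s) = 56/(s² + 49), so the result is (56/(s² + 49))/s = 56/(s(s² + 49))

Final answer: 56/(s(s² + 49))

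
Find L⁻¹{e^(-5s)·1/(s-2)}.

L⁻¹{1/(s-2)} = e^(2t). By the time shift theorem, L⁻¹{e^(-as)F(s)} = u(t-a)f(t-a) with a=5, so L⁻¹{e^(-5s)·1/(s-2)} = u(t-5)·e^(2(t-5))

Final answer: u(t-5)·e^(2(t-5))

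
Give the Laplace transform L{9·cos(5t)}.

L{cos(ωt)} = s/(s² + ω²), so L{cos(5t)} = s/(s² + 25). Then L{9·cos(5t)} = 9·s/(s² + 25) = 9s/(s² + 25)

Final answer: 9s/(s² + 25)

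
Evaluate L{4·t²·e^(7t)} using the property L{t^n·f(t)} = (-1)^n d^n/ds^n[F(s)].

L{e^(7t)} = 1/(s-7). d/ds[1/(s-7)] = -1/(s-7)². d²/ds²[1/(s-7)] = 2/(s-7)³. So L{t²·e^(7t)} = (-1)² · 2/(s-7)³ = 2/(s-7)³. Then L{4·t²·e^(7t)} = 4·2/(s-7)³ = 8/(s-7)³

Final answer: 8/(s-7)³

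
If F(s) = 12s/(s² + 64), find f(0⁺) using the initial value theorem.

f(0⁺) = lim_{s→∞} s·12s/(s² + 64) = lim_{s→∞} 12s²/(s² + 64) = 12

Final answer: 12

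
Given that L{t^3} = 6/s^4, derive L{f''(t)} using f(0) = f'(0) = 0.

L{f''(t)} = s²F(s) - sf(0) - f'(0) = s²·6/s^4 - 0 - 0 = 6/s^2

Final answer: 6/s^2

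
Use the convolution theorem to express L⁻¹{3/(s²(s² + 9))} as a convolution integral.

3/(s²(s² + 9)) = (1/s²)·(3/(s² + 9)) = L{t}·L{sin(3t)}. So f(t) = t*(sin(3t)) = ∫₀ᵗ τ·sin(3(t-τ)) dτ

Final answer: ∫₀ᵗ τ·sin(3(t-τ)) dτ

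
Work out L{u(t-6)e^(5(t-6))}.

u(t-a)f(t-a) with f(t)=e^(5t). L{e^(5t)} = 1/(s-5). By time shift: e^(-6s)/(s-5)

Final answer: e^(-6s)/(s-5)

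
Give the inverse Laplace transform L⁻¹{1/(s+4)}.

L⁻¹{1/(s-a)} = e^(at), so L⁻¹{1/(s+4)} = e^(-4t)

Final answer: e^(-4t)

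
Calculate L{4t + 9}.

L{4t + 9} = 4·L{t} + 9·L{1} = 4/s² + 9/s

Final answer: 4/s² + 9/s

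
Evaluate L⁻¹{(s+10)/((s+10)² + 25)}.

Using frequency shift: L⁻¹{(s-a)/((s-a)² + b²)} = e^(at)cos(bt). Here a=-10, b=5

Final answer: e^(-10t)·cos(5t)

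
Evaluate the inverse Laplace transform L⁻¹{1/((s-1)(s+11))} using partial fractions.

Decompose: A/(s-1) + B/(s+11). A = 1/12, B = -1/12. f(t) = (e^t - e^(-11t))/12

Final answer: (e^t - e^(-11t))/12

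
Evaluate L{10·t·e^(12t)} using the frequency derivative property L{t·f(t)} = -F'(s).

L{e^(12t)} = 1/(s-12). By frequency derivative: L{t·e^(12t)} = -d/ds[1/(s-12)] = -(-1)/(s-12)² = 1/(s-12)². Then L{10·t·e^(12t)} = 10·1/(s-12)² = 10/(s-12)²

Final answer: 10/(s-12)²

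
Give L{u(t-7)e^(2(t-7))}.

u(t-a)f(t-a) with f(t)=e^(2t). L{e^(2t)} = 1/(s-2). By time shift: e^(-7s)/(s-2)

Final answer: e^(-7s)/(s-2)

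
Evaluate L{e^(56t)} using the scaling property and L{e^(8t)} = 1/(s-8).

Using L{f(at)} = (1/a)F(s/a) with a=7 and f(t) = e^(8t): L{e^(56t)} = (1/7) · 1/((s/7)-8) = (1/7) · 7/(s-56) = 1/(s-56)

Final answer: 1/(s-56)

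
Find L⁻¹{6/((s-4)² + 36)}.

Form: b/((s-a)² + b²) → e^(at)sin(bt). With a=4, b=6

Final answer: e^(4t)·sin(6t)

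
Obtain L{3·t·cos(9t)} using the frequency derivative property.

L{cos(9t)} = s/(s² + 81). Derivative: d/ds[s/(s² + 81)] = [(s² + 81) - s·2s]/(s² + 81)² = (81 - s²)/(s² + 81)². So L{t·cos(9t)} = -F'(s) = (s² - 81)/(s² + 81)². Then L{3·t·cos(9t)} = 3·(s² - 81)/(s² + 81)²

Final answer: 3·(s² - 81)/(s² + 81)²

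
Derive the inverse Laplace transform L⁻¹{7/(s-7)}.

L⁻¹{1/(s-a)} = e^(at), so L⁻¹{1/(s-7)} = e^(7t), and L⁻¹{7/(s-7)} = 7·e^(7t)

Final answer: 7·e^(7t)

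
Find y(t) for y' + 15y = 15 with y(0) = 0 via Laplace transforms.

sY + 15Y = 15/s. Y = 15/(s(s+15)). Partial fractions: Y = 1/s - 1/(s+15)

Final answer: y(t) = (1 - e^(-15t))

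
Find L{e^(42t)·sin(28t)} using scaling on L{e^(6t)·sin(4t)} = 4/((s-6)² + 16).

Scaling with a=7: L{e^(42t)·sin(28t)} = (1/7) · 4/((s/7-6)² + 16). Simplifying: 28/((s-42)² + 784)

Final answer: 28/((s-42)² + 784)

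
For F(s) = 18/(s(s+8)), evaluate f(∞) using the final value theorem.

f(∞) = lim_{s→0} s·18/(s(s+8)) = lim_{s→0} 18/(s+8) = 18/8 = 9/4

Final answer: 9/4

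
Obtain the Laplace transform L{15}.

L{15} = 15 · L{1} = 15/s

Final answer: 15/s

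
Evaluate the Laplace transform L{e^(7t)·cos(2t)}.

L{e^(at)·cos(ωt)} = (s-a)/((s-a)² + ω²), so L{e^(7t)·cos(2t)} = (s-7)/((s-7)² + 4)

Final answer: (s-7)/((s-7)² + 4)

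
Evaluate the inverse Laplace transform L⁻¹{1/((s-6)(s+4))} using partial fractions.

Decompose: A/(s-6) + B/(s+4). A = 1/10, B = -1/10. f(t) = (e^(6t) - e^(-4t))/10

Final answer: (e^(6t) - e^(-4t))/10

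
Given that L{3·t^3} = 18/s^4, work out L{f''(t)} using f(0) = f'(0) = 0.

L{f''(t)} = s²F(s) - sf(0) - f'(0) = s²·18/s^4 - 0 - 0 = 18/s^2

Final answer: 18/s^2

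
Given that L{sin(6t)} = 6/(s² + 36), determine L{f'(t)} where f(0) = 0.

L{f'(t)} = s·F(s) - f(0) = s·6/(s² + 36) - 0 = 6s/(s² + 36)

Final answer: 6s/(s² + 36)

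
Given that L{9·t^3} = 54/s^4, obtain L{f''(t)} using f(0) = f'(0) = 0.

L{f''(t)} = s²F(s) - sf(0) - f'(0) = s²·54/s^4 - 0 - 0 = 54/s^2

Final answer: 54/s^2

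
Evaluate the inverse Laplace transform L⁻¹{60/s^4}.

L⁻¹{n!/s^(n+1)} = t^n with n=3. So L⁻¹{6/s^4} = t^3, and L⁻¹{60/s^4} = (60/6)·t^3 = 10·t^3

Final answer: 10·t^3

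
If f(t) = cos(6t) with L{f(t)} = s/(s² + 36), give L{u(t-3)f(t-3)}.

Time shift theorem: L{u(t-a)f(t-a)} = e^(-as)F(s). Here a=3, F(s) = s/(s² + 36), so L{u(t-3)f(t-3)} = e^(-3s)·s/(s² + 36)

Final answer: e^(-3s)·s/(s² + 36)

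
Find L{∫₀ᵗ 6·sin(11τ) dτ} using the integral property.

L{∫₀ᵗ f(τ)dτ} = F(s)/s with F(s) = 66/(s² + 121), so the result is (66/(s² + 121))/s = 66/(s(s² + 121))

Final answer: 66/(s(s² + 121))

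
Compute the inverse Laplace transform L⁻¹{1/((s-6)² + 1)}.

Using frequency shift, L⁻¹{1/((s-6)² + 1)} = e^(6t)·sin(t)

Final answer: e^(6t)·sin(t)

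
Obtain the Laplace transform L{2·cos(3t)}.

L{cos(ωt)} = s/(s² + ω²), so L{cos(3t)} = s/(s² + 9). Then L{2·cos(3t)} = 2·s/(s² + 9) = 2s/(s² + 9)

Final answer: 2s/(s² + 9)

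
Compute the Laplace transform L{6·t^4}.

L{t^n} = n!/s^(n+1), so L{t^4} = 24/s^5. Then L{6·t^4} = 6·24/s^5 = 144/s^5

Final answer: 144/s^5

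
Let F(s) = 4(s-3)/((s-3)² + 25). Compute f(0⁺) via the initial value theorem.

f(0⁺) = lim_{s→∞} sF(s) = lim_{s→∞} 4s(s-3)/((s-3)² + 25) = 4

Final answer: 4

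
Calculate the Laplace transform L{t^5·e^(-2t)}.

L{t^n·e^(at)} = n!/(s-a)^(n+1), so L{t^5·e^(-2t)} = 120/(s+2)^6

Final answer: 120/(s+2)^6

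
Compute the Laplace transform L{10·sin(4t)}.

L{sin(ωt)} = ω/(s² + ω²), so L{sin(4t)} = 4/(s² + 16). Then L{10·sin(4t)} = 10·4/(s² + 16) = 40/(s² + 16)

Final answer: 40/(s² + 16)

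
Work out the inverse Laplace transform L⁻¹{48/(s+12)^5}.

L⁻¹{n!/(s-a)^(n+1)} = t^n·e^(at) with n=4, a=-12. So L⁻¹{24/(s+12)^5} = t^4·e^(-12t), and L⁻¹{48/(s+12)^5} = (48/24)·t^4·e^(-12t) = 2·t^4·e^(-12t)

Final answer: 2·t^4·e^(-12t)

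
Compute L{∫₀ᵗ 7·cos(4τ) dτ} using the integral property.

L{∫₀ᵗ f(τ)dτ} = F(s)/s with F(s) = 7s/(s² + 16), so the result is (7s/(s² + 16))/s = 7/(s² + 16)

Final answer: 7/(s² + 16)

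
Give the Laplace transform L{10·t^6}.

L{t^n} = n!/s^(n+1), so L{t^6} = 720/s^7. Then L{10·t^6} = 10·720/s^7 = 7200/s^7

Final answer: 7200/s^7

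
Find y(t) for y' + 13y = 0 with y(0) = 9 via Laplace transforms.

L{y'} + 13L{y} = 0. sY - 9 + 13Y = 0. Y(s+13) = 9. Y = 9/(s+13)

Final answer: y(t) = 9e^(-13t)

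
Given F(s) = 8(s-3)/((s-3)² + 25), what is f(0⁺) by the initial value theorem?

f(0⁺) = lim_{s→∞} sF(s) = lim_{s→∞} 8s(s-3)/((s-3)² + 25) = 8

Final answer: 8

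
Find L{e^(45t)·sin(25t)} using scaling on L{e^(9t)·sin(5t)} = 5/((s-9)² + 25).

Scaling with a=5: L{e^(45t)·sin(25t)} = (1/5) · 5/((s/5-9)² + 25). Simplifying: 25/((s-45)² + 625)

Final answer: 25/((s-45)² + 625)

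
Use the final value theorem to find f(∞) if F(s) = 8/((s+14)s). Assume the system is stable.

f(∞) = lim_{s→0} sF(s) = lim_{s→0} 8/(s+14) = 4/7

Final answer: 4/7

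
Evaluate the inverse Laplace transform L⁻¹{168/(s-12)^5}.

L⁻¹{n!/(s-a)^(n+1)} = t^n·e^(at) with n=4, a=12. So L⁻¹{24/(s-12)^5} = t^4·e^(12t), and L⁻¹{168/(s-12)^5} = (168/24)·t^4·e^(12t) = 7·t^4·e^(12t)

Final answer: 7·t^4·e^(12t)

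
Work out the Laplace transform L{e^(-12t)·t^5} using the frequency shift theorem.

L{e^(at)·t^n} = n!/(s-a)^(n+1), so L{e^(-12t)·t^5} = 120/(s+12)^6

Final answer: 120/(s+12)^6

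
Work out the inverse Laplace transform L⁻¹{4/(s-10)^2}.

L⁻¹{n!/(s-a)^(n+1)} = t^n·e^(at) with n=1, a=10. So L⁻¹{1/(s-10)^2} = t·e^(10t), and L⁻¹{4/(s-10)^2} = (4/1)·t·e^(10t) = 4·t·e^(10t)

Final answer: 4·t·e^(10t)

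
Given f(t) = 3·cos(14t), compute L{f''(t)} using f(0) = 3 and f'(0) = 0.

F(s) = 3s/(s² + 196). L{f''(t)} = s²F(s) - sf(0) - f'(0) = 3s³/(s² + 196) - 3s = (3s³ - 3s(s² + 196))/(s² + 196) = -588s/(s² + 196)

Final answer: -588s/(s² + 196)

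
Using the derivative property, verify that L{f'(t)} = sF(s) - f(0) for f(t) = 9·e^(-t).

f'(t) = -9e^(-t). Direct: L{f'(t)} = -9/(s+1). Property: s·9/(s+1) - 9 = (9s - 9(s+1))/(s+1) = -9/(s+1). ✓

Final answer: -9/(s+1)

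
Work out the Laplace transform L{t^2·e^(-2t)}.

L{t^n·e^(at)} = n!/(s-a)^(n+1), so L{t^2·e^(-2t)} = 2/(s+2)^3

Final answer: 2/(s+2)^3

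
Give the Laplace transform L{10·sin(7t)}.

L{sin(ωt)} = ω/(s² + ω²), so L{sin(7t)} = 7/(s² + 49). Then L{10·sin(7t)} = 10·7/(s² + 49) = 70/(s² + 49)

Final answer: 70/(s² + 49)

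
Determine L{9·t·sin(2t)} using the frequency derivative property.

L{sin(2t)} = 2/(s² + 4). By L{t·f(t)} = -F'(s): -d/ds[2/(s² + 4)] = -(2)·(-2s)/(s² + 4)² = 4s/(s² + 4)². Then L{9·t·sin(2t)} = 9·4s/(s² + 4)² = 36s/(s² + 4)²

Final answer: 36s/(s² + 4)²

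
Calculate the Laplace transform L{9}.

L{9} = 9 · L{1} = 9/s

Final answer: 9/s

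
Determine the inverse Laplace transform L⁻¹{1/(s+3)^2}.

L⁻¹{n!/(s-a)^(n+1)} = t^n·e^(at), so L⁻¹{1/(s+3)^2} = t·e^(-3t)

Final answer: t·e^(-3t)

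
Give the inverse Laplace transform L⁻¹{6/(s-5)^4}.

L⁻¹{n!/(s-a)^(n+1)} = t^n·e^(at) with n=3, a=5. So L⁻¹{6/(s-5)^4} = t^3·e^(5t)

Final answer: t^3·e^(5t)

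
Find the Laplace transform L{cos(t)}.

L{cos(ωt)} = s/(s² + ω²), so L{cos(t)} = s/(s² + 1)

Final answer: s/(s² + 1)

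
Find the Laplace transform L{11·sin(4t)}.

L{sin(ωt)} = ω/(s² + ω²), so L{sin(4t)} = 4/(s² + 16). Then L{11·sin(4t)} = 11·4/(s² + 16) = 44/(s² + 16)

Final answer: 44/(s² + 16)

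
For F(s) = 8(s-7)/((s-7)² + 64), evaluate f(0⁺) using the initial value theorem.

f(0⁺) = lim_{s→∞} sF(s) = lim_{s→∞} 8s(s-7)/((s-7)² + 64) = 8

Final answer: 8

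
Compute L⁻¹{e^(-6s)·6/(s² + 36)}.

L⁻¹{6/(s² + 36)} = sin(6t). By the time shift theorem, L⁻¹{e^(-as)F(s)} = u(t-a)f(t-a) with a=6, so L⁻¹{e^(-6s)·6/(s² + 36)} = u(t-6)·sin(6(t-6))

Final answer: u(t-6)·sin(6(t-6))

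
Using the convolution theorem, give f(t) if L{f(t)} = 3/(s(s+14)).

3/(s(s+14)) = (3/s)·(1/(s+14)) = L{3}·L{e^(-14t)}. By convolution, f(t) = 3*e^(-14t) = ∫₀ᵗ 3·e^(-14τ) dτ = 3·(1 - e^(-14t))/14

Final answer: 3·(1 - e^(-14t))/14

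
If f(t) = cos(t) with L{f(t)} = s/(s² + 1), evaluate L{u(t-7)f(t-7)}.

Time shift theorem: L{u(t-a)f(t-a)} = e^(-as)F(s). Here a=7, F(s) = s/(s² + 1), so L{u(t-7)f(t-7)} = e^(-7s)·s/(s² + 1)

Final answer: e^(-7s)·s/(s² + 1)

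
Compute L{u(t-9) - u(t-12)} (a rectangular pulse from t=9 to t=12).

L{u(t-a)} = e^(-as)/s. L{u(t-9) - u(t-12)} = (e^(-9s) - e^(-12s))/s

Final answer: (e^(-9s) - e^(-12s))/s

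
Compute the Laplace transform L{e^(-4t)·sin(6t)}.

L{e^(at)·sin(ωt)} = ω/((s-a)² + ω²), so L{e^(-4t)·sin(6t)} = 6/((s+4)² + 36)

Final answer: 6/((s+4)² + 36)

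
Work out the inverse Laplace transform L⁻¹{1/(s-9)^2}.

L⁻¹{n!/(s-a)^(n+1)} = t^n·e^(at), so L⁻¹{1/(s-9)^2} = t·e^(9t)

Final answer: t·e^(9t)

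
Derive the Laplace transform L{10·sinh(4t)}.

L{sinh(ωt)} = ω/(s² - ω²), so L{sinh(4t)} = 4/(s² - 16). Then L{10·sinh(4t)} = 10·4/(s² - 16) = 40/(s² - 16)

Final answer: 40/(s² - 16)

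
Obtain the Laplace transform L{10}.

L{10} = 10 · L{1} = 10/s

Final answer: 10/s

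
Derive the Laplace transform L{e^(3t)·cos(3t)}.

L{e^(at)·cos(ωt)} = (s-a)/((s-a)² + ω²), so L{e^(3t)·cos(3t)} = (s-3)/((s-3)² + 9)

Final answer: (s-3)/((s-3)² + 9)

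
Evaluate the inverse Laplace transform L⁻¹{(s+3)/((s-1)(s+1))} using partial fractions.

Using partial fractions, f(t) = (4e^t - 2e^(-t))/2

Final answer: (4e^t - 2e^(-t))/2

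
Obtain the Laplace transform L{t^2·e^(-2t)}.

L{t^n·e^(at)} = n!/(s-a)^(n+1), so L{t^2·e^(-2t)} = 2/(s+2)^3

Final answer: 2/(s+2)^3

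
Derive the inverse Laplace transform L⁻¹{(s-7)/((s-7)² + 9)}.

Using frequency shift, L⁻¹{(s-7)/((s-7)² + 9)} = e^(7t)·cos(3t)

Final answer: e^(7t)·cos(3t)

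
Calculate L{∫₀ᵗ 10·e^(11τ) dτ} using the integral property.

L{∫₀ᵗ f(τ)dτ} = F(s)/s with F(s) = 10/(s-11), so L{∫₀ᵗ 10·e^(11τ) dτ} = 10/(s(s-11))

Final answer: 10/(s(s-11))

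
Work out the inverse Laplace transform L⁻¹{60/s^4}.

L⁻¹{n!/s^(n+1)} = t^n with n=3. So L⁻¹{6/s^4} = t^3, and L⁻¹{60/s^4} = (60/6)·t^3 = 10·t^3

Final answer: 10·t^3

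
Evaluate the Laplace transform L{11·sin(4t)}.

L{sin(ωt)} = ω/(s² + ω²), so L{sin(4t)} = 4/(s² + 16). Then L{11·sin(4t)} = 11·4/(s² + 16) = 44/(s² + 16)

Final answer: 44/(s² + 16)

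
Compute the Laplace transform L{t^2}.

L{t^n} = n!/s^(n+1), so L{t^2} = 2/s^3

Final answer: 2/s^3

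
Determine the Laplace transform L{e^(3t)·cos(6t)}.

L{e^(at)·cos(ωt)} = (s-a)/((s-a)² + ω²), so L{e^(3t)·cos(6t)} = (s-3)/((s-3)² + 36)

Final answer: (s-3)/((s-3)² + 36)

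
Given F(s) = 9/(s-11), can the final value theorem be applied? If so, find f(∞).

sF(s) = 9s/(s-11) has a pole at s = 11 in the right half-plane. Theorem does NOT apply (unstable system; f(t) = 9·e^(11t) grows without bound).

Final answer: Not applicable (unstable)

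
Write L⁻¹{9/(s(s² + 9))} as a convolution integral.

9/(s(s² + 9)) = (1/s)·(9/(s² + 9)) = L{1}·L{3·sin(3t)}. So f(t) = 1*(3·sin(3t)) = ∫₀ᵗ 3·sin(3τ) dτ

Final answer: ∫₀ᵗ 3·sin(3τ) dτ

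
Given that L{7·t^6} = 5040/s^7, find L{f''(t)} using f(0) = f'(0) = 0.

L{f''(t)} = s²F(s) - sf(0) - f'(0) = s²·5040/s^7 - 0 - 0 = 5040/s^5

Final answer: 5040/s^5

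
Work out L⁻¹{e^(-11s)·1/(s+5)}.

L⁻¹{1/(s+5)} = e^(-5t). By the time shift theorem, L⁻¹{e^(-as)F(s)} = u(t-a)f(t-a) with a=11, so L⁻¹{e^(-11s)·1/(s+5)} = u(t-11)·e^(-5(t-11))

Final answer: u(t-11)·e^(-5(t-11))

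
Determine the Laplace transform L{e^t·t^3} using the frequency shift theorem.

L{e^(at)·t^n} = n!/(s-a)^(n+1), so L{e^t·t^3} = 6/(s-1)^4

Final answer: 6/(s-1)^4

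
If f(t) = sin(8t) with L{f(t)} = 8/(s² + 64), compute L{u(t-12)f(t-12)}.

Time shift theorem: L{u(t-a)f(t-a)} = e^(-as)F(s). Here a=12, F(s) = 8/(s² + 64), so L{u(t-12)f(t-12)} = e^(-12s)·8/(s² + 64)

Final answer: e^(-12s)·8/(s² + 64)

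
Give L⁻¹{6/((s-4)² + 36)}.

Form: b/((s-a)² + b²) → e^(at)sin(bt). With a=4, b=6

Final answer: e^(4t)·sin(6t)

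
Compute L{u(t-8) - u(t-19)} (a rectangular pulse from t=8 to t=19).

L{u(t-a)} = e^(-as)/s. L{u(t-8) - u(t-19)} = (e^(-8s) - e^(-19s))/s

Final answer: (e^(-8s) - e^(-19s))/s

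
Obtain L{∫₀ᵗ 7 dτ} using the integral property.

L{∫₀ᵗ f(τ)dτ} = F(s)/s with f(t) = 7. F(s) = 7/s, so L{∫₀ᵗ 7 dτ} = (7/s)/s = 7/s². (Check: ∫₀ᵗ 7 dτ = 7t.)

Final answer: 7/s²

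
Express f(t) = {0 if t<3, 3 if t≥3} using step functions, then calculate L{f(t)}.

f(t) = 3·u(t-3). L{u(t-3)} = e^(-3s)/s, so L{f(t)} = 3·e^(-3s)/s

Final answer: 3·e^(-3s)/s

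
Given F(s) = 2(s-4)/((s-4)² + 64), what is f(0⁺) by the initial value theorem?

f(0⁺) = lim_{s→∞} sF(s) = lim_{s→∞} 2s(s-4)/((s-4)² + 64) = 2

Final answer: 2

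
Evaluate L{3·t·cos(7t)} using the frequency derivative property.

L{cos(7t)} = s/(s² + 49). Derivative: d/ds[s/(s² + 49)] = [(s² + 49) - s·2s]/(s² + 49)² = (49 - s²)/(s² + 49)². So L{t·cos(7t)} = -F'(s) = (s² - 49)/(s² + 49)². Then L{3·t·cos(7t)} = 3·(s² - 49)/(s² + 49)²

Final answer: 3·(s² - 49)/(s² + 49)²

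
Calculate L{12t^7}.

L{t^n} = n!/s^(n+1). So L{12t^7} = 12·7!/s^8 = 60480/s^8

Final answer: 60480/s^8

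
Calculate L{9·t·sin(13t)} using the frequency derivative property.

L{sin(13t)} = 13/(s² + 169). By L{t·f(t)} = -F'(s): -d/ds[13/(s² + 169)] = -(13)·(-2s)/(s² + 169)² = 26s/(s² + 169)². Then L{9·t·sin(13t)} = 9·26s/(s² + 169)² = 234s/(s² + 169)²

Final answer: 234s/(s² + 169)²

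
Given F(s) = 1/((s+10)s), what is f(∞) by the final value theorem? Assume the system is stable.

f(∞) = lim_{s→0} sF(s) = lim_{s→0} 1/(s+10) = 1/10

Final answer: 1/10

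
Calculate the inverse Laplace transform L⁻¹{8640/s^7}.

L⁻¹{n!/s^(n+1)} = t^n with n=6. So L⁻¹{720/s^7} = t^6, and L⁻¹{8640/s^7} = (8640/720)·t^6 = 12·t^6

Final answer: 12·t^6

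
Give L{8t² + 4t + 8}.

L{8t² + 4t + 8} = 8·2/s³ + 4/s² + 8/s = 16/s³ + 4/s² + 8/s

Final answer: 16/s³ + 4/s² + 8/s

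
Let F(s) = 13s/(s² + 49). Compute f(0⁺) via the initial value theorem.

f(0⁺) = lim_{s→∞} s·13s/(s² + 49) = lim_{s→∞} 13s²/(s² + 49) = 13

Final answer: 13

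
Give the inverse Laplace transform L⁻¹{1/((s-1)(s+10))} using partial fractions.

Decompose: A/(s-1) + B/(s+10). A = 1/11, B = -1/11. f(t) = (e^t - e^(-10t))/11

Final answer: (e^t - e^(-10t))/11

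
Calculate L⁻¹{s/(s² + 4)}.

This is the form c·s/(s² + a²) with a = 2. L⁻¹ = cos(2t)

Final answer: cos(2t)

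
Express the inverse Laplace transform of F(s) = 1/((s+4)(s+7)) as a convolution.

1/((s+4)(s+7)) = (1/(s+4))·(1/(s+7)) = L{e^(-4t)}·L{e^(-7t)}. So f(t) = e^(-4t)*e^(-7t) = ∫₀ᵗ e^(-4τ)·e^(-7(t-τ)) dτ

Final answer: ∫₀ᵗ e^(-4τ)·e^(-7(t-τ)) dτ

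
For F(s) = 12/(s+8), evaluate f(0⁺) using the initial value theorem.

f(0⁺) = lim_{s→∞} s·12/(s+8) = lim_{s→∞} 12s/(s+8) = 12

Final answer: 12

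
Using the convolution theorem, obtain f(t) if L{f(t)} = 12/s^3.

12/s^3 = (12/s)·(1/s^2) = L{12}·L{t}. By convolution, f(t) = 12*t = ∫₀ᵗ 12·τ dτ = 12·t²/2

Final answer: 12·t²/2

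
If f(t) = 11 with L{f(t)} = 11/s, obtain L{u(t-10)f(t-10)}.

Time shift theorem: L{u(t-a)f(t-a)} = e^(-as)F(s). Here a=10, F(s) = 11/s, so L{u(t-10)f(t-10)} = e^(-10s)·11/s

Final answer: e^(-10s)·11/s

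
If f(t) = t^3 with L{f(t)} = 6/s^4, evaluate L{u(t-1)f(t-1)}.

Time shift theorem: L{u(t-a)f(t-a)} = e^(-as)F(s). Here a=1, F(s) = 6/s^4, so L{u(t-1)f(t-1)} = e^(-s)·6/s^4

Final answer: e^(-s)·6/s^4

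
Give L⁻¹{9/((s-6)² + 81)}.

Form: b/((s-a)² + b²) → e^(at)sin(bt). With a=6, b=9

Final answer: e^(6t)·sin(9t)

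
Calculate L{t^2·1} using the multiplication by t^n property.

L{1} = 1/s. d^1/ds^1[1/s] = -1/s². d^2/ds^2[1/s] = 2/s^3. So L{t^2} = (-1)^{2}·2/s^3 = 2/s^3

Final answer: 2/s^3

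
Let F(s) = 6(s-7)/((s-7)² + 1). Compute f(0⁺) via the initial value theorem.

f(0⁺) = lim_{s→∞} sF(s) = lim_{s→∞} 6s(s-7)/((s-7)² + 1) = 6

Final answer: 6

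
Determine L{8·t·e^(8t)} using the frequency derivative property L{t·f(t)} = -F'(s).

L{e^(8t)} = 1/(s-8). By frequency derivative: L{t·e^(8t)} = -d/ds[1/(s-8)] = -(-1)/(s-8)² = 1/(s-8)². Then L{8·t·e^(8t)} = 8·1/(s-8)² = 8/(s-8)²

Final answer: 8/(s-8)²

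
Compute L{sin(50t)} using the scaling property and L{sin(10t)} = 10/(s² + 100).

Using L{f(at)} = (1/a)F(s/a) with a=5: L{sin(50t)} = (1/5) · 10/((s/5)² + 100) = (1/5) · 10·25/(s² + 2500) = 50/(s² + 2500)

Final answer: 50/(s² + 2500)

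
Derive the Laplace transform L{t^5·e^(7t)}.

L{t^n·e^(at)} = n!/(s-a)^(n+1), so L{t^5·e^(7t)} = 120/(s-7)^6

Final answer: 120/(s-7)^6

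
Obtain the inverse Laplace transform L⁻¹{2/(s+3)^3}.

L⁻¹{n!/(s-a)^(n+1)} = t^n·e^(at) with n=2, a=-3. So L⁻¹{2/(s+3)^3} = t^2·e^(-3t)

Final answer: t^2·e^(-3t)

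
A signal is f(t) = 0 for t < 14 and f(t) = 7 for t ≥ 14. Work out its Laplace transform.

f(t) = 7·u(t-14). L{u(t-14)} = e^(-14s)/s, so L{f(t)} = 7·e^(-14s)/s

Final answer: 7·e^(-14s)/s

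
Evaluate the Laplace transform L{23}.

L{23} = 23 · L{1} = 23/s

Final answer: 23/s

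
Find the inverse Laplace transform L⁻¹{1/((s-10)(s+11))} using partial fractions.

Decompose: A/(s-10) + B/(s+11). A = 1/21, B = -1/21. f(t) = (e^(10t) - e^(-11t))/21

Final answer: (e^(10t) - e^(-11t))/21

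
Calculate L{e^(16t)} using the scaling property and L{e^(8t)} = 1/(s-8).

Using L{f(at)} = (1/a)F(s/a) with a=2 and f(t) = e^(8t): L{e^(16t)} = (1/2) · 1/((s/2)-8) = (1/2) · 2/(s-16) = 1/(s-16)

Final answer: 1/(s-16)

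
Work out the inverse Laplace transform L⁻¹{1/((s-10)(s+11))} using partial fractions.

Decompose: A/(s-10) + B/(s+11). A = 1/21, B = -1/21. f(t) = (e^(10t) - e^(-11t))/21

Final answer: (e^(10t) - e^(-11t))/21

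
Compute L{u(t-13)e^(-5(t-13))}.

u(t-a)f(t-a) with f(t)=e^(-5t). L{e^(-5t)} = 1/(s+5). By time shift: e^(-13s)/(s+5)

Final answer: e^(-13s)/(s+5)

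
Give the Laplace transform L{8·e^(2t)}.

L{e^(at)} = 1/(s-a), so L{e^(2t)} = 1/(s-2). Then L{8·e^(2t)} = 8/(s-2)

Final answer: 8/(s-2)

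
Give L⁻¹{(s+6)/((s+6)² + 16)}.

Using frequency shift: L⁻¹{(s-a)/((s-a)² + b²)} = e^(at)cos(bt). Here a=-6, b=4

Final answer: e^(-6t)·cos(4t)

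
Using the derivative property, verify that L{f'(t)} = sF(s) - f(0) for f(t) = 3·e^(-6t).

f'(t) = -18e^(-6t). Direct: L{f'(t)} = -18/(s+6). Property: s·3/(s+6) - 3 = (3s - 3(s+6))/(s+6) = -18/(s+6). ✓

Final answer: -18/(s+6)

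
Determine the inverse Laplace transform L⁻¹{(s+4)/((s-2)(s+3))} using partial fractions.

Using partial fractions, f(t) = (6e^(2t) - e^(-3t))/5

Final answer: (6e^(2t) - e^(-3t))/5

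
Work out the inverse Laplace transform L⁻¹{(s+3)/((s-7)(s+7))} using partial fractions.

Using partial fractions, f(t) = (10e^(7t) + 4e^(-7t))/14

Final answer: (10e^(7t) + 4e^(-7t))/14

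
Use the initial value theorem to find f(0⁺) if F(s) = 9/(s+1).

f(0⁺) = lim_{s→∞} s·9/(s+1) = lim_{s→∞} 9s/(s+1) = 9

Final answer: 9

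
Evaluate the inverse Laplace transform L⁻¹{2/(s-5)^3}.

L⁻¹{n!/(s-a)^(n+1)} = t^n·e^(at), so L⁻¹{2/(s-5)^3} = t^2·e^(5t)

Final answer: t^2·e^(5t)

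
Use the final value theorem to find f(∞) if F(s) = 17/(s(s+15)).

f(∞) = lim_{s→0} s·17/(s(s+15)) = lim_{s→0} 17/(s+15) = 17/15 = 17/15

Final answer: 17/15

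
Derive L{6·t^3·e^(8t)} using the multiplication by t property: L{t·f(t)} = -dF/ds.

Using L{t^n·e^(at)} = n!/(s-a)^(n+1), L{t^3·e^(8t)} = 6/(s-8)^4, so L{6·t^3·e^(8t)} = 6·6/(s-8)^4 = 36/(s-8)^4

Final answer: 36/(s-8)^4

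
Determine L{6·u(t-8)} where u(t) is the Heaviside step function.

L{u(t-a)} = e^(-as)/s. Here a=8, so L{u(t-8)} = e^(-8s)/s, and L{6·u(t-8)} = 6·e^(-8s)/s

Final answer: 6·e^(-8s)/s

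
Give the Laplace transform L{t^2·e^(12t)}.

L{t^n·e^(at)} = n!/(s-a)^(n+1), so L{t^2·e^(12t)} = 2/(s-12)^3

Final answer: 2/(s-12)^3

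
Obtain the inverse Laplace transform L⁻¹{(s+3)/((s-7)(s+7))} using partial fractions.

Using partial fractions, f(t) = (10e^(7t) + 4e^(-7t))/14

Final answer: (10e^(7t) + 4e^(-7t))/14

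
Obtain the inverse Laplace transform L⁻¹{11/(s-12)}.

L⁻¹{1/(s-a)} = e^(at), so L⁻¹{1/(s-12)} = e^(12t), and L⁻¹{11/(s-12)} = 11·e^(12t)

Final answer: 11·e^(12t)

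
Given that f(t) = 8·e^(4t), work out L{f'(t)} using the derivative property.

f(0) = 8, F(s) = 8/(s-4). L{f'(t)} = s·F(s) - f(0) = 8s/(s-4) - 8 = (8s - 8(s-4))/(s-4) = 32/(s-4)

Final answer: 32/(s-4)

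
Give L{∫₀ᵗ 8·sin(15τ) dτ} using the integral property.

L{∫₀ᵗ f(τ)dτ} = F(s)/s with F(s) = 120/(s² + 225), so the result is (120/(s² + 225))/s = 120/(s(s² + 225))

Final answer: 120/(s(s² + 225))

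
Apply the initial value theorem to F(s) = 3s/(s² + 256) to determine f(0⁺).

f(0⁺) = lim_{s→∞} s·3s/(s² + 256) = lim_{s→∞} 3s²/(s² + 256) = 3

Final answer: 3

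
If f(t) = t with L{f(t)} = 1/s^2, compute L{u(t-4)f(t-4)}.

Time shift theorem: L{u(t-a)f(t-a)} = e^(-as)F(s). Here a=4, F(s) = 1/s^2, so L{u(t-4)f(t-4)} = e^(-4s)·1/s^2

Final answer: e^(-4s)·1/s^2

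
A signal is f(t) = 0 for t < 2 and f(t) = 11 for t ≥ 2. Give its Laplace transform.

f(t) = 11·u(t-2). L{u(t-2)} = e^(-2s)/s, so L{f(t)} = 11·e^(-2s)/s

Final answer: 11·e^(-2s)/s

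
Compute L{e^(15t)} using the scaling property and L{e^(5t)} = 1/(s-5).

Using L{f(at)} = (1/a)F(s/a) with a=3 and f(t) = e^(5t): L{e^(15t)} = (1/3) · 1/((s/3)-5) = (1/3) · 3/(s-15) = 1/(s-15)

Final answer: 1/(s-15)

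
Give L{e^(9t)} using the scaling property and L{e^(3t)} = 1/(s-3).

Using L{f(at)} = (1/a)F(s/a) with a=3 and f(t) = e^(3t): L{e^(9t)} = (1/3) · 1/((s/3)-3) = (1/3) · 3/(s-9) = 1/(s-9)

Final answer: 1/(s-9)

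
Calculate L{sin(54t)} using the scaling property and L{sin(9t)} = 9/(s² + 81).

Using L{f(at)} = (1/a)F(s/a) with a=6: L{sin(54t)} = (1/6) · 9/((s/6)² + 81) = (1/6) · 9·36/(s² + 2916) = 54/(s² + 2916)

Final answer: 54/(s² + 2916)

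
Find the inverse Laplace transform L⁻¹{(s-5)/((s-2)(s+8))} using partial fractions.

Using partial fractions, f(t) = (-3e^(2t) + 13e^(-8t))/10

Final answer: (-3e^(2t) + 13e^(-8t))/10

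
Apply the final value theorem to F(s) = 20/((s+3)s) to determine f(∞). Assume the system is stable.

f(∞) = lim_{s→0} sF(s) = lim_{s→0} 20/(s+3) = 20/3

Final answer: 20/3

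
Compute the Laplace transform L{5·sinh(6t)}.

L{sinh(ωt)} = ω/(s² - ω²), so L{sinh(6t)} = 6/(s² - 36). Then L{5·sinh(6t)} = 5·6/(s² - 36) = 30/(s² - 36)

Final answer: 30/(s² - 36)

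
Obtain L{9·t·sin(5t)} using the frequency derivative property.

L{sin(5t)} = 5/(s² + 25). By L{t·f(t)} = -F'(s): -d/ds[5/(s² + 25)] = -(5)·(-2s)/(s² + 25)² = 10s/(s² + 25)². Then L{9·t·sin(5t)} = 9·10s/(s² + 25)² = 90s/(s² + 25)²

Final answer: 90s/(s² + 25)²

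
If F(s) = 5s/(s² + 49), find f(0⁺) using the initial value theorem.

f(0⁺) = lim_{s→∞} s·5s/(s² + 49) = lim_{s→∞} 5s²/(s² + 49) = 5

Final answer: 5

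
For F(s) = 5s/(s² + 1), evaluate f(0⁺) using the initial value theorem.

f(0⁺) = lim_{s→∞} s·5s/(s² + 1) = lim_{s→∞} 5s²/(s² + 1) = 5

Final answer: 5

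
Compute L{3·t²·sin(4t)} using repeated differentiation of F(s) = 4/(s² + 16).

F(s) = 4/(s² + 16). F'(s) = -8s/(s² + 16)². F''(s) = -8(16 - 3s²)/(s² + 16)³ = (24s² - 128)/(s² + 16)³. So L{t²·sin(4t)} = (-1)² F''(s) = (24s² - 128)/(s² + 16)³. Then L{3·t²·sin(4t)} = 3·(24s² - 128)/(s² + 16)³ = (72s² - 384)/(s² + 16)³

Final answer: (72s² - 384)/(s² + 16)³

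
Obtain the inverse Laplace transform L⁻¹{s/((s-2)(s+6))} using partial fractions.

Using partial fractions, f(t) = (2e^(2t) + 6e^(-6t))/8

Final answer: (2e^(2t) + 6e^(-6t))/8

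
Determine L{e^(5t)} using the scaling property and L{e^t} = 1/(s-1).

Using L{f(at)} = (1/a)F(s/a) with a=5 and f(t) = e^t: L{e^(5t)} = (1/5) · 1/((s/5)-1) = (1/5) · 5/(s-5) = 1/(s-5)

Final answer: 1/(s-5)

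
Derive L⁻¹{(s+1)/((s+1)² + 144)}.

Using frequency shift: L⁻¹{(s-a)/((s-a)² + b²)} = e^(at)cos(bt). Here a=-1, b=12

Final answer: e^(-t)·cos(12t)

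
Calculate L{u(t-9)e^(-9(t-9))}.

u(t-a)f(t-a) with f(t)=e^(-9t). L{e^(-9t)} = 1/(s+9). By time shift: e^(-9s)/(s+9)

Final answer: e^(-9s)/(s+9)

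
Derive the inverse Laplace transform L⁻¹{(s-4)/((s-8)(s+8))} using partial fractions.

Using partial fractions, f(t) = (4e^(8t) + 12e^(-8t))/16

Final answer: (4e^(8t) + 12e^(-8t))/16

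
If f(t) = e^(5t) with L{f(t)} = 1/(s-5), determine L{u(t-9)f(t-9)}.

Time shift theorem: L{u(t-a)f(t-a)} = e^(-as)F(s). Here a=9, F(s) = 1/(s-5), so L{u(t-9)f(t-9)} = e^(-9s)·1/(s-5)

Final answer: e^(-9s)·1/(s-5)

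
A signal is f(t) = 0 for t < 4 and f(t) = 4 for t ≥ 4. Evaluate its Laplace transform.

f(t) = 4·u(t-4). L{u(t-4)} = e^(-4s)/s, so L{f(t)} = 4·e^(-4s)/s

Final answer: 4·e^(-4s)/s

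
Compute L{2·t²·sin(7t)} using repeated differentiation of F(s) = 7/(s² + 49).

F(s) = 7/(s² + 49). F'(s) = -14s/(s² + 49)². F''(s) = -14(49 - 3s²)/(s² + 49)³ = (42s² - 686)/(s² + 49)³. So L{t²·sin(7t)} = (-1)² F''(s) = (42s² - 686)/(s² + 49)³. Then L{2·t²·sin(7t)} = 2·(42s² - 686)/(s² + 49)³ = (84s² - 1372)/(s² + 49)³

Final answer: (84s² - 1372)/(s² + 49)³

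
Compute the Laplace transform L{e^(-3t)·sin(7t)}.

L{e^(at)·sin(ωt)} = ω/((s-a)² + ω²), so L{e^(-3t)·sin(7t)} = 7/((s+3)² + 49)

Final answer: 7/((s+3)² + 49)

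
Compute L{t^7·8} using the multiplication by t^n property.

L{8} = 8/s. d^1/ds^1[1/s] = -1/s². d^2/ds^2[1/s] = 2/s^3. d^3/ds^3[1/s] = -6/s^4. d^4/ds^4[1/s] = 24/s^5. d^5/ds^5[1/s] = -120/s^6. d^6/ds^6[1/s] = 720/s^7. d^7/ds^7[1/s] = -5040/s^8. So L{t^7} = (-1)^{7}·-5040/s^8 = 5040/s^8. Then L{t^7·8} = 8·5040/s^8 = 40320/s^8

Final answer: 40320/s^8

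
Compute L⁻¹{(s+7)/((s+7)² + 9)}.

Using frequency shift: L⁻¹{(s-a)/((s-a)² + b²)} = e^(at)cos(bt). Here a=-7, b=3

Final answer: e^(-7t)·cos(3t)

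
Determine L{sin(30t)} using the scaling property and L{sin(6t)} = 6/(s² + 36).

Using L{f(at)} = (1/a)F(s/a) with a=5: L{sin(30t)} = (1/5) · 6/((s/5)² + 36) = (1/5) · 6·25/(s² + 900) = 30/(s² + 900)

Final answer: 30/(s² + 900)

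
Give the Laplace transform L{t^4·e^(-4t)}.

L{t^n·e^(at)} = n!/(s-a)^(n+1), so L{t^4·e^(-4t)} = 24/(s+4)^5

Final answer: 24/(s+4)^5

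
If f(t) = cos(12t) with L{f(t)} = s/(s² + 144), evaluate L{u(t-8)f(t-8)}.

Time shift theorem: L{u(t-a)f(t-a)} = e^(-as)F(s). Here a=8, F(s) = s/(s² + 144), so L{u(t-8)f(t-8)} = e^(-8s)·s/(s² + 144)

Final answer: e^(-8s)·s/(s² + 144)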